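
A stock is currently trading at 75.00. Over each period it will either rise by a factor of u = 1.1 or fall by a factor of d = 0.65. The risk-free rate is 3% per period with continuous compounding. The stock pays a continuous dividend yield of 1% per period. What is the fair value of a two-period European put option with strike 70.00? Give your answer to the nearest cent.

Per-period risk-free factor R = e^0.03 = 1.0305; dividend-adjusted growth = e^(0.03−0.01) = 1.0202.
Risk-neutral probability p = (1.0202 − 0.65)/(1.1 − 0.65) = 0.3702/0.4500 = 0.8227
Terminal stock prices: S_uu = 90.75, S_ud = 53.62, S_dd = 31.69
Terminal payoffs (K − S): max(-20.75, 0) = 0, max(16.38, 0) = 16.38, max(38.31, 0) = 38.31
Node u (S = 82.5): V_u = e^(−0.03)·[0.8227·0.0000 + 0.1773·16.3750] = 2.8180
Node d (S = 48.75): V_d = e^(−0.03)·[0.8227·16.3750 + 0.1773·38.3125] = 19.6663
Node 0 (S = 75): V_0 = e^(−0.03)·[0.8227·2.8180 + 0.1773·19.6663] = 5.6341

5.63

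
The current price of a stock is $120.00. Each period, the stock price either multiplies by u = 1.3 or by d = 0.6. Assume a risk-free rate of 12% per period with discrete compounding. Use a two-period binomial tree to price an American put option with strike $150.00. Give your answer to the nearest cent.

$30.00

Risk-neutral probability p = (1 + 0.12 − 0.6)/(1.3 − 0.6) = 0.5200/0.7000 = 0.7429
Terminal stock prices: S_uu = 202.8, S_ud = 93.6, S_dd = 43.2
Terminal payoffs (K − S): max(-52.8, 0) = 0, max(56.4, 0) = 56.4, max(106.8, 0) = 106.8
Node u (S = 156): continuation = 1/1.12·[0.7429·0.0000 + 0.2571·56.4000] = 12.9490; exercise value = 0.0000 ≤ continuation, so V_u = 12.9490
Node d (S = 72): continuation = 1/1.12·[0.7429·56.4000 + 0.2571·106.8000] = 61.9286; exercise value = 78.0000 > continuation, so V_d = 78.0000 (exercise)
Node 0 (S = 120): continuation = 1/1.12·[0.7429·12.9490 + 0.2571·78.0000] = 26.4968; exercise value = 30.0000 > continuation, so V_0 = 30.0000 (exercise)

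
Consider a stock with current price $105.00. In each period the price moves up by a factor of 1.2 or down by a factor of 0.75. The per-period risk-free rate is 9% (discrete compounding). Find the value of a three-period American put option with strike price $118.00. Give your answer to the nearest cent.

Risk-neutral probability p = (1 + 0.09 − 0.75)/(1.2 − 0.75) = 0.3400/0.4500 = 0.7556
Terminal stock prices: S_uuu = 181.4, S_uud = 113.4, S_udd = 70.88, S_ddd = 44.3
Terminal payoffs (K − S): max(-63.44, 0) = 0, max(4.6, 0) = 4.6, max(47.12, 0) = 47.12, max(73.7, 0) = 73.7
Node uu (S = 151.2): continuation = 1/1.09·[0.7556·0.0000 + 0.2444·4.6000] = 1.0316; exercise value = 0.0000 ≤ continuation, so V_uu = 1.0316
Node ud (S = 94.5): continuation = 1/1.09·[0.7556·4.6000 + 0.2444·47.1250] = 13.7569; exercise value = 23.5000 > continuation, so V_ud = 23.5000 (exercise)
Node dd (S = 59.06): continuation = 1/1.09·[0.7556·47.1250 + 0.2444·73.7031] = 49.1944; exercise value = 58.9375 > continuation, so V_dd = 58.9375 (exercise)
Node u (S = 126): continuation = 1/1.09·[0.7556·1.0316 + 0.2444·23.5000] = 5.9852; exercise value = 0.0000 ≤ continuation, so V_u = 5.9852
Node d (S = 78.75): continuation = 1/1.09·[0.7556·23.5000 + 0.2444·58.9375] = 29.5069; exercise value = 39.2500 > continuation, so V_d = 39.2500 (exercise)
Node 0 (S = 105): continuation = 1/1.09·[0.7556·5.9852 + 0.2444·39.2500] = 12.9510; exercise value = 13.0000 > continuation, so V_0 = 13.0000 (exercise)

$13.00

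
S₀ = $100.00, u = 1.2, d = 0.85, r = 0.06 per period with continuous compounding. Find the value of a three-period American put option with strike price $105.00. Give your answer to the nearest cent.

$8.88

Risk-neutral probability p = (e^0.06 − 0.85)/(1.2 − 0.85) = 0.2118/0.3500 = 0.6052
Terminal stock prices: S_uuu = 172.8, S_uud = 122.4, S_udd = 86.7, S_ddd = 61.41
Terminal payoffs (K − S): max(-67.8, 0) = 0, max(-17.4, 0) = 0, max(18.3, 0) = 18.3, max(43.59, 0) = 43.59
Node uu (S = 144): continuation = e^(−0.06)·[0.6052·0.0000 + 0.3948·0.0000] = 0.0000; exercise value = 0.0000 ≤ continuation, so V_uu = 0.0000
Node ud (S = 102): continuation = e^(−0.06)·[0.6052·0.0000 + 0.3948·18.3000] = 6.8033; exercise value = 3.0000 ≤ continuation, so V_ud = 6.8033
Node dd (S = 72.25): continuation = e^(−0.06)·[0.6052·18.3000 + 0.3948·43.5875] = 26.6353; exercise value = 32.7500 > continuation, so V_dd = 32.7500 (exercise)
Node u (S = 120): continuation = e^(−0.06)·[0.6052·0.0000 + 0.3948·6.8033] = 2.5292; exercise value = 0.0000 ≤ continuation, so V_u = 2.5292
Node d (S = 85): continuation = e^(−0.06)·[0.6052·6.8033 + 0.3948·32.7500] = 16.0531; exercise value = 20.0000 > continuation, so V_d = 20.0000 (exercise)
Node 0 (S = 100): continuation = e^(−0.06)·[0.6052·2.5292 + 0.3948·20.0000] = 8.8769; exercise value = 5.0000 ≤ continuation, so V_0 = 8.8769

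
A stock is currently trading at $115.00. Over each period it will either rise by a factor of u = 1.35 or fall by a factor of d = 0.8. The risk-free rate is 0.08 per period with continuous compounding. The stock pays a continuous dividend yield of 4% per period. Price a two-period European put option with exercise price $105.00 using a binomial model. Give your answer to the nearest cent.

Per-period risk-free factor R = e^0.08 = 1.0833; dividend-adjusted growth = e^(0.08−0.04) = 1.0408.
Risk-neutral probability p = (1.0408 − 0.8)/(1.35 − 0.8) = 0.2408/0.5500 = 0.4378
Terminal stock prices: S_uu = 209.6, S_ud = 124.2, S_dd = 73.6
Terminal payoffs (K − S): max(-104.6, 0) = 0, max(-19.2, 0) = 0, max(31.4, 0) = 31.4
Node u (S = 155.2): V_u = e^(−0.08)·[0.4378·0.0000 + 0.5622·0.0000] = 0.0000
Node d (S = 92): V_d = e^(−0.08)·[0.4378·0.0000 + 0.5622·31.4000] = 16.2948
Node 0 (S = 115): V_0 = e^(−0.08)·[0.4378·0.0000 + 0.5622·16.2948] = 8.4560

$8.46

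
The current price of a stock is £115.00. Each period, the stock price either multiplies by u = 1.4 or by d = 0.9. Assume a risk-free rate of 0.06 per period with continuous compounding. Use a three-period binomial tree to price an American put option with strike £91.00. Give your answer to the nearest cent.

Risk-neutral probability p = (e^0.06 − 0.9)/(1.4 − 0.9) = 0.1618/0.5000 = 0.3237
Terminal stock prices: S_uuu = 315.6, S_uud = 202.9, S_udd = 130.4, S_ddd = 83.84
Terminal payoffs (K − S): max(-224.6, 0) = 0, max(-111.9, 0) = 0, max(-39.41, 0) = 0, max(7.165, 0) = 7.165
Node uu (S = 225.4): continuation = e^(−0.06)·[0.3237·0.0000 + 0.6763·0.0000] = 0.0000; exercise value = 0.0000 ≤ continuation, so V_uu = 0.0000
Node ud (S = 144.9): continuation = e^(−0.06)·[0.3237·0.0000 + 0.6763·0.0000] = 0.0000; exercise value = 0.0000 ≤ continuation, so V_ud = 0.0000
Node dd (S = 93.15): continuation = e^(−0.06)·[0.3237·0.0000 + 0.6763·7.1650] = 4.5637; exercise value = 0.0000 ≤ continuation, so V_dd = 4.5637
Node u (S = 161): continuation = e^(−0.06)·[0.3237·0.0000 + 0.6763·0.0000] = 0.0000; exercise value = 0.0000 ≤ continuation, so V_u = 0.0000
Node d (S = 103.5): continuation = e^(−0.06)·[0.3237·0.0000 + 0.6763·4.5637] = 2.9068; exercise value = 0.0000 ≤ continuation, so V_d = 2.9068
Node 0 (S = 115): continuation = e^(−0.06)·[0.3237·0.0000 + 0.6763·2.9068] = 1.8515; exercise value = 0.0000 ≤ continuation, so V_0 = 1.8515

£1.85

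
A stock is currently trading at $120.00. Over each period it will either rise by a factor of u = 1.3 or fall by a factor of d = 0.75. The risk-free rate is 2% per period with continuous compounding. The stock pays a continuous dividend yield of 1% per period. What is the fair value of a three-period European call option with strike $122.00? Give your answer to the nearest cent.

Per-period risk-free factor R = e^0.02 = 1.0202; dividend-adjusted growth = e^(0.02−0.01) = 1.0101.
Risk-neutral probability p = (1.0101 − 0.75)/(1.3 − 0.75) = 0.2601/0.5500 = 0.4728
Terminal stock prices: S_uuu = 263.6, S_uud = 152.1, S_udd = 87.75, S_ddd = 50.62
Terminal payoffs (S − K): max(141.6, 0) = 141.6, max(30.1, 0) = 30.1, max(-34.25, 0) = 0, max(-71.38, 0) = 0
Node uu (S = 202.8): V_uu = e^(−0.02)·[0.4728·141.6400 + 0.5272·30.1000] = 81.1979
Node ud (S = 117): V_ud = e^(−0.02)·[0.4728·30.1000 + 0.5272·0.0000] = 13.9500
Node dd (S = 67.5): V_dd = e^(−0.02)·[0.4728·0.0000 + 0.5272·0.0000] = 0.0000
Node u (S = 156): V_u = e^(−0.02)·[0.4728·81.1979 + 0.5272·13.9500] = 44.8402
Node d (S = 90): V_d = e^(−0.02)·[0.4728·13.9500 + 0.5272·0.0000] = 6.4652
Node 0 (S = 120): V_0 = e^(−0.02)·[0.4728·44.8402 + 0.5272·6.4652] = 24.1223

$24.12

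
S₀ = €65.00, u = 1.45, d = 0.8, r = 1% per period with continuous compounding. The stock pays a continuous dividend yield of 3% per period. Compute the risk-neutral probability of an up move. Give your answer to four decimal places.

Per-period risk-free factor R = e^0.01 = 1.0101; dividend-adjusted growth = e^(0.01−0.03) = 0.9802.
Risk-neutral probability p = (0.9802 − 0.8)/(1.45 − 0.8) = 0.1802/0.6500 = 0.2772

p = 0.2772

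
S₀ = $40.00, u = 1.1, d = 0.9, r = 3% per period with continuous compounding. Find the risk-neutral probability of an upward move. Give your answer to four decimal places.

Risk-neutral probability p = (e^0.03 − 0.9)/(1.1 − 0.9) = 0.1305/0.2000 = 0.6523

p = 0.6523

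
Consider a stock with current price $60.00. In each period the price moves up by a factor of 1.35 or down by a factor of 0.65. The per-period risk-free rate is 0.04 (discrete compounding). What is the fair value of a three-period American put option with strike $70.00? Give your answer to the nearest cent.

Risk-neutral probability p = (1 + 0.04 − 0.65)/(1.35 − 0.65) = 0.3900/0.7000 = 0.5571
Terminal stock prices: S_uuu = 147.6, S_uud = 71.08, S_udd = 34.22, S_ddd = 16.48
Terminal payoffs (K − S): max(-77.62, 0) = 0, max(-1.078, 0) = 0, max(35.78, 0) = 35.78, max(53.52, 0) = 53.52
Node uu (S = 109.4): continuation = 1/1.04·[0.5571·0.0000 + 0.4429·0.0000] = 0.0000; exercise value = 0.0000 ≤ continuation, so V_uu = 0.0000
Node ud (S = 52.65): continuation = 1/1.04·[0.5571·0.0000 + 0.4429·35.7775] = 15.2349; exercise value = 17.3500 > continuation, so V_ud = 17.3500 (exercise)
Node dd (S = 25.35): continuation = 1/1.04·[0.5571·35.7775 + 0.4429·53.5225] = 41.9577; exercise value = 44.6500 > continuation, so V_dd = 44.6500 (exercise)
Node u (S = 81): continuation = 1/1.04·[0.5571·0.0000 + 0.4429·17.3500] = 7.3880; exercise value = 0.0000 ≤ continuation, so V_u = 7.3880
Node d (S = 39): continuation = 1/1.04·[0.5571·17.3500 + 0.4429·44.6500] = 28.3077; exercise value = 31.0000 > continuation, so V_d = 31.0000 (exercise)
Node 0 (S = 60): continuation = 1/1.04·[0.5571·7.3880 + 0.4429·31.0000] = 17.1584; exercise value = 10.0000 ≤ continuation, so V_0 = 17.1584

$17.16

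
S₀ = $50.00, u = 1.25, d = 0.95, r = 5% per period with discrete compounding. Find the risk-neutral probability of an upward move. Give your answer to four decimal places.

p = 0.3333

Risk-neutral probability p = (1 + 0.05 − 0.95)/(1.25 − 0.95) = 0.1000/0.3000 = 0.3333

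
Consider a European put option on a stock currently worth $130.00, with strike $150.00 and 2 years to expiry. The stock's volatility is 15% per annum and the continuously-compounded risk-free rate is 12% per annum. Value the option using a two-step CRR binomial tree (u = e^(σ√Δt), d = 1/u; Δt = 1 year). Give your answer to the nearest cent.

$3.73

CRR parameters: u = e^(σ√Δt) = e^(0.15·√1) = 1.1618, d = 1/u = 0.8607
Per-period rate: rΔt = 0.12·1 = 0.12, so R = e^0.12 = 1.1275
Risk-neutral probability p = (e^0.12 − 0.8607)/(1.1618 − 0.8607) = 0.2668/0.3011 = 0.8860
Terminal stock prices: S_uu = 175.5, S_ud = 130, S_dd = 96.31
Terminal payoffs (K − S): max(-25.48, 0) = 0, max(20, 0) = 20, max(53.69, 0) = 53.69
Node u (S = 151): V_u = e^(−0.12)·[0.8860·0.0000 + 0.1140·20.0000] = 2.0227
Node d (S = 111.9): V_d = e^(−0.12)·[0.8860·20.0000 + 0.1140·53.6936] = 21.1460
Node 0 (S = 130): V_0 = e^(−0.12)·[0.8860·2.0227 + 0.1140·21.1460] = 3.7280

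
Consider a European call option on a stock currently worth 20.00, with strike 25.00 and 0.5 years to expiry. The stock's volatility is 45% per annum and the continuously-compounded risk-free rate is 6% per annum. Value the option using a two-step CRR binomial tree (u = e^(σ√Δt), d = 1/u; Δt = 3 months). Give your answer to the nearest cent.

1.41

CRR parameters: u = e^(σ√Δt) = e^(0.45·√0.25) = 1.2523, d = 1/u = 0.7985
Per-period rate: rΔt = 0.06·0.25 = 0.015, so R = e^0.015 = 1.0151
Risk-neutral probability p = (e^0.015 − 0.7985)/(1.2523 − 0.7985) = 0.2166/0.4538 = 0.4773
Terminal stock prices: S_uu = 31.37, S_ud = 20, S_dd = 12.75
Terminal payoffs (S − K): max(6.366, 0) = 6.366, max(-5, 0) = 0, max(-12.25, 0) = 0
Node u (S = 25.05): V_u = e^(−0.015)·[0.4773·6.3662 + 0.5227·0.0000] = 2.9933
Node d (S = 15.97): V_d = e^(−0.015)·[0.4773·0.0000 + 0.5227·0.0000] = 0.0000
Node 0 (S = 20): V_0 = e^(−0.015)·[0.4773·2.9933 + 0.5227·0.0000] = 1.4074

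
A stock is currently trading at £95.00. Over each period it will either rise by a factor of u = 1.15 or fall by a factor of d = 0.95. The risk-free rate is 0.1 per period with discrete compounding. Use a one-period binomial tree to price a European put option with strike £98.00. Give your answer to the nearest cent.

£1.76

Risk-neutral probability p = (1 + 0.1 − 0.95)/(1.15 − 0.95) = 0.1500/0.2000 = 0.7500
Terminal stock prices: S_u = 109.2, S_d = 90.25
Terminal payoffs (K − S): max(-11.25, 0) = 0, max(7.75, 0) = 7.75
Node 0 (S = 95): V_0 = 1/1.1·[0.7500·0.0000 + 0.2500·7.7500] = 1.7614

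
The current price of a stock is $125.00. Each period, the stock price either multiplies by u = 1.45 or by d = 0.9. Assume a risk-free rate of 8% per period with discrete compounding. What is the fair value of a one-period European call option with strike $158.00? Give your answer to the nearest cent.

$7.05

Risk-neutral probability p = (1 + 0.08 − 0.9)/(1.45 − 0.9) = 0.1800/0.5500 = 0.3273
Terminal stock prices: S_u = 181.2, S_d = 112.5
Terminal payoffs (S − K): max(23.25, 0) = 23.25, max(-45.5, 0) = 0
Node 0 (S = 125): V_0 = 1/1.08·[0.3273·23.2500 + 0.6727·0.0000] = 7.0455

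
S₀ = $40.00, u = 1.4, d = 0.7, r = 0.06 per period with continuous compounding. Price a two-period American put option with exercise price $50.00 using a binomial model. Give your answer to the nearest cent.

$12.40

Risk-neutral probability p = (e^0.06 − 0.7)/(1.4 − 0.7) = 0.3618/0.7000 = 0.5169
Terminal stock prices: S_uu = 78.4, S_ud = 39.2, S_dd = 19.6
Terminal payoffs (K − S): max(-28.4, 0) = 0, max(10.8, 0) = 10.8, max(30.4, 0) = 30.4
Node u (S = 56): continuation = e^(−0.06)·[0.5169·0.0000 + 0.4831·10.8000] = 4.9135; exercise value = 0.0000 ≤ continuation, so V_u = 4.9135
Node d (S = 28): continuation = e^(−0.06)·[0.5169·10.8000 + 0.4831·30.4000] = 19.0882; exercise value = 22.0000 > continuation, so V_d = 22.0000 (exercise)
Node 0 (S = 40): continuation = e^(−0.06)·[0.5169·4.9135 + 0.4831·22.0000] = 12.4010; exercise value = 10.0000 ≤ continuation, so V_0 = 12.4010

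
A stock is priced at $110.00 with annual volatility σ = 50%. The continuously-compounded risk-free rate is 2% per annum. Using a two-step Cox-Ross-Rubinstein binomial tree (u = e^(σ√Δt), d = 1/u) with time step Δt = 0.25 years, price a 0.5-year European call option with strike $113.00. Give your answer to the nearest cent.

$13.57

CRR parameters: u = e^(σ√Δt) = e^(0.5·√0.25) = 1.2840, d = 1/u = 0.7788
Per-period rate: rΔt = 0.02·0.25 = 0.005, so R = e^0.005 = 1.0050
Risk-neutral probability p = (e^0.005 − 0.7788)/(1.2840 − 0.7788) = 0.2262/0.5052 = 0.4477
Terminal stock prices: S_uu = 181.4, S_ud = 110, S_dd = 66.72
Terminal payoffs (S − K): max(68.36, 0) = 68.36, max(-3, 0) = 0, max(-46.28, 0) = 0
Node u (S = 141.2): V_u = e^(−0.005)·[0.4477·68.3593 + 0.5523·0.0000] = 30.4549
Node d (S = 85.67): V_d = e^(−0.005)·[0.4477·0.0000 + 0.5523·0.0000] = 0.0000
Node 0 (S = 110): V_0 = e^(−0.005)·[0.4477·30.4549 + 0.5523·0.0000] = 13.5680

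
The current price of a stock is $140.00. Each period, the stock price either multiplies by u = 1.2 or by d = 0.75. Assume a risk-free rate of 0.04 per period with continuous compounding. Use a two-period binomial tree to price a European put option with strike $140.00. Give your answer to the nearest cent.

$12.98

Risk-neutral probability p = (e^0.04 − 0.75)/(1.2 − 0.75) = 0.2908/0.4500 = 0.6462
Terminal stock prices: S_uu = 201.6, S_ud = 126, S_dd = 78.75
Terminal payoffs (K − S): max(-61.6, 0) = 0, max(14, 0) = 14, max(61.25, 0) = 61.25
Node u (S = 168): V_u = e^(−0.04)·[0.6462·0.0000 + 0.3538·14.0000] = 4.7584
Node d (S = 105): V_d = e^(−0.04)·[0.6462·14.0000 + 0.3538·61.2500] = 29.5105
Node 0 (S = 140): V_0 = e^(−0.04)·[0.6462·4.7584 + 0.3538·29.5105] = 12.9846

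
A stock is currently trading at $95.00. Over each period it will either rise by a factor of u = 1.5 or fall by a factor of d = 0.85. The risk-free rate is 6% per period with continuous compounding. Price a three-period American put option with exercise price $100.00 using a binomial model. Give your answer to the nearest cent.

$12.64

Risk-neutral probability p = (e^0.06 − 0.85)/(1.5 − 0.85) = 0.2118/0.6500 = 0.3259
Terminal stock prices: S_uuu = 320.6, S_uud = 181.7, S_udd = 103, S_ddd = 58.34
Terminal payoffs (K − S): max(-220.6, 0) = 0, max(-81.69, 0) = 0, max(-2.956, 0) = 0, max(41.66, 0) = 41.66
Node uu (S = 213.8): continuation = e^(−0.06)·[0.3259·0.0000 + 0.6741·0.0000] = 0.0000; exercise value = 0.0000 ≤ continuation, so V_uu = 0.0000
Node ud (S = 121.1): continuation = e^(−0.06)·[0.3259·0.0000 + 0.6741·0.0000] = 0.0000; exercise value = 0.0000 ≤ continuation, so V_ud = 0.0000
Node dd (S = 68.64): continuation = e^(−0.06)·[0.3259·0.0000 + 0.6741·41.6581] = 26.4463; exercise value = 31.3625 > continuation, so V_dd = 31.3625 (exercise)
Node u (S = 142.5): continuation = e^(−0.06)·[0.3259·0.0000 + 0.6741·0.0000] = 0.0000; exercise value = 0.0000 ≤ continuation, so V_u = 0.0000
Node d (S = 80.75): continuation = e^(−0.06)·[0.3259·0.0000 + 0.6741·31.3625] = 19.9102; exercise value = 19.2500 ≤ continuation, so V_d = 19.9102
Node 0 (S = 95): continuation = e^(−0.06)·[0.3259·0.0000 + 0.6741·19.9102] = 12.6398; exercise value = 5.0000 ≤ continuation, so V_0 = 12.6398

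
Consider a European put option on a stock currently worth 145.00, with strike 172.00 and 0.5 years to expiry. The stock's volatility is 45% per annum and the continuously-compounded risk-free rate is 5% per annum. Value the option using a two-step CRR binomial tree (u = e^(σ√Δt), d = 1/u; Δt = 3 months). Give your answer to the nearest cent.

34.78

CRR parameters: u = e^(σ√Δt) = e^(0.45·√0.25) = 1.2523, d = 1/u = 0.7985
Per-period rate: rΔt = 0.05·0.25 = 0.0125, so R = e^0.0125 = 1.0126
Risk-neutral probability p = (e^0.0125 − 0.7985)/(1.2523 − 0.7985) = 0.2141/0.4538 = 0.4717
Terminal stock prices: S_uu = 227.4, S_ud = 145, S_dd = 92.46
Terminal payoffs (K − S): max(-55.41, 0) = 0, max(27, 0) = 27, max(79.54, 0) = 79.54
Node u (S = 181.6): V_u = e^(−0.0125)·[0.4717·0.0000 + 0.5283·27.0000] = 14.0868
Node d (S = 115.8): V_d = e^(−0.0125)·[0.4717·27.0000 + 0.5283·79.5439] = 54.0785
Node 0 (S = 145): V_0 = e^(−0.0125)·[0.4717·14.0868 + 0.5283·54.0785] = 34.7768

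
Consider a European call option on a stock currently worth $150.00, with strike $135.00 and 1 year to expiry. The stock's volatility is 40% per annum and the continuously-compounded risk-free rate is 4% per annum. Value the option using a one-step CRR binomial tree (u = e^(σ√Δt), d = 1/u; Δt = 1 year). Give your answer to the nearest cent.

$38.47

CRR parameters: u = e^(σ√Δt) = e^(0.4·√1) = 1.4918, d = 1/u = 0.6703
Per-period rate: rΔt = 0.04·1 = 0.04, so R = e^0.04 = 1.0408
Risk-neutral probability p = (e^0.04 − 0.6703)/(1.4918 − 0.6703) = 0.3705/0.8215 = 0.4510
Terminal stock prices: S_u = 223.8, S_d = 100.5
Terminal payoffs (S − K): max(88.77, 0) = 88.77, max(-34.45, 0) = 0
Node 0 (S = 150): V_0 = e^(−0.04)·[0.4510·88.7737 + 0.5490·0.0000] = 38.4663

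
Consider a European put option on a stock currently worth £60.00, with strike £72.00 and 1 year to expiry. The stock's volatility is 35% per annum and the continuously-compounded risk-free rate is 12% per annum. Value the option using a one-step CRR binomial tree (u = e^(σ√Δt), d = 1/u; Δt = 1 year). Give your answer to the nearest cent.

CRR parameters: u = e^(σ√Δt) = e^(0.35·√1) = 1.4191, d = 1/u = 0.7047
Per-period rate: rΔt = 0.12·1 = 0.12, so R = e^0.12 = 1.1275
Risk-neutral probability p = (e^0.12 − 0.7047)/(1.4191 − 0.7047) = 0.4228/0.7144 = 0.5919
Terminal stock prices: S_u = 85.14, S_d = 42.28
Terminal payoffs (K − S): max(-13.14, 0) = 0, max(29.72, 0) = 29.72
Node 0 (S = 60): V_0 = e^(−0.12)·[0.5919·0.0000 + 0.4081·29.7187] = 10.7580

£10.76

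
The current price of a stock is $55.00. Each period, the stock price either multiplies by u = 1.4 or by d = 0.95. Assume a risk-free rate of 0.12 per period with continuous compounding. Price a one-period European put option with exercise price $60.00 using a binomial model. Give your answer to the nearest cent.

$4.16

Risk-neutral probability p = (e^0.12 − 0.95)/(1.4 − 0.95) = 0.1775/0.4500 = 0.3944
Terminal stock prices: S_u = 77, S_d = 52.25
Terminal payoffs (K − S): max(-17, 0) = 0, max(7.75, 0) = 7.75
Node 0 (S = 55): V_0 = e^(−0.12)·[0.3944·0.0000 + 0.6056·7.7500] = 4.1624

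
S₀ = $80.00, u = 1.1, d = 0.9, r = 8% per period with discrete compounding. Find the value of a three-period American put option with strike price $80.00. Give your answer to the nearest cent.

$0.80

Risk-neutral probability p = (1 + 0.08 − 0.9)/(1.1 − 0.9) = 0.1800/0.2000 = 0.9000
Terminal stock prices: S_uuu = 106.5, S_uud = 87.12, S_udd = 71.28, S_ddd = 58.32
Terminal payoffs (K − S): max(-26.48, 0) = 0, max(-7.12, 0) = 0, max(8.72, 0) = 8.72, max(21.68, 0) = 21.68
Node uu (S = 96.8): continuation = 1/1.08·[0.9000·0.0000 + 0.1000·0.0000] = 0.0000; exercise value = 0.0000 ≤ continuation, so V_uu = 0.0000
Node ud (S = 79.2): continuation = 1/1.08·[0.9000·0.0000 + 0.1000·8.7200] = 0.8074; exercise value = 0.8000 ≤ continuation, so V_ud = 0.8074
Node dd (S = 64.8): continuation = 1/1.08·[0.9000·8.7200 + 0.1000·21.6800] = 9.2741; exercise value = 15.2000 > continuation, so V_dd = 15.2000 (exercise)
Node u (S = 88): continuation = 1/1.08·[0.9000·0.0000 + 0.1000·0.8074] = 0.0748; exercise value = 0.0000 ≤ continuation, so V_u = 0.0748
Node d (S = 72): continuation = 1/1.08·[0.9000·0.8074 + 0.1000·15.2000] = 2.0802; exercise value = 8.0000 > continuation, so V_d = 8.0000 (exercise)
Node 0 (S = 80): continuation = 1/1.08·[0.9000·0.0748 + 0.1000·8.0000] = 0.8030; exercise value = 0.0000 ≤ continuation, so V_0 = 0.8030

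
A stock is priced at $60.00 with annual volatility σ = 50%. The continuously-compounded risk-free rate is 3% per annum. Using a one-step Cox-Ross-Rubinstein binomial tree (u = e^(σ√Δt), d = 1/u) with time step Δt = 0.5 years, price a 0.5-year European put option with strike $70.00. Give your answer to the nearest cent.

$15.55

CRR parameters: u = e^(σ√Δt) = e^(0.5·√0.5) = 1.4241, d = 1/u = 0.7022
Per-period rate: rΔt = 0.03·0.5 = 0.015, so R = e^0.015 = 1.0151
Risk-neutral probability p = (e^0.015 − 0.7022)/(1.4241 − 0.7022) = 0.3129/0.7219 = 0.4335
Terminal stock prices: S_u = 85.45, S_d = 42.13
Terminal payoffs (K − S): max(-15.45, 0) = 0, max(27.87, 0) = 27.87
Node 0 (S = 60): V_0 = e^(−0.015)·[0.4335·0.0000 + 0.5665·27.8687] = 15.5538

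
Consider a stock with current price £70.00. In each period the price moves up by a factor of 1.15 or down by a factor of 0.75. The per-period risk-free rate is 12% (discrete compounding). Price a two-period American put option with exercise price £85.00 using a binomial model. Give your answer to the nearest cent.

Risk-neutral probability p = (1 + 0.12 − 0.75)/(1.15 − 0.75) = 0.3700/0.4000 = 0.9250
Terminal stock prices: S_uu = 92.57, S_ud = 60.38, S_dd = 39.38
Terminal payoffs (K − S): max(-7.575, 0) = 0, max(24.62, 0) = 24.62, max(45.62, 0) = 45.62
Node u (S = 80.5): continuation = 1/1.12·[0.9250·0.0000 + 0.0750·24.6250] = 1.6490; exercise value = 4.5000 > continuation, so V_u = 4.5000 (exercise)
Node d (S = 52.5): continuation = 1/1.12·[0.9250·24.6250 + 0.0750·45.6250] = 23.3929; exercise value = 32.5000 > continuation, so V_d = 32.5000 (exercise)
Node 0 (S = 70): continuation = 1/1.12·[0.9250·4.5000 + 0.0750·32.5000] = 5.8929; exercise value = 15.0000 > continuation, so V_0 = 15.0000 (exercise)

£15.00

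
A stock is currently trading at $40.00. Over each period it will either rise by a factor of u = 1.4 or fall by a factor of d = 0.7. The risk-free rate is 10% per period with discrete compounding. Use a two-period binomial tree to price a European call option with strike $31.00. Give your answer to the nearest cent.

$16.11

Risk-neutral probability p = (1 + 0.1 − 0.7)/(1.4 − 0.7) = 0.4000/0.7000 = 0.5714
Terminal stock prices: S_uu = 78.4, S_ud = 39.2, S_dd = 19.6
Terminal payoffs (S − K): max(47.4, 0) = 47.4, max(8.2, 0) = 8.2, max(-11.4, 0) = 0
Node u (S = 56): V_u = 1/1.1·[0.5714·47.4000 + 0.4286·8.2000] = 27.8182
Node d (S = 28): V_d = 1/1.1·[0.5714·8.2000 + 0.4286·0.0000] = 4.2597
Node 0 (S = 40): V_0 = 1/1.1·[0.5714·27.8182 + 0.4286·4.2597] = 16.1106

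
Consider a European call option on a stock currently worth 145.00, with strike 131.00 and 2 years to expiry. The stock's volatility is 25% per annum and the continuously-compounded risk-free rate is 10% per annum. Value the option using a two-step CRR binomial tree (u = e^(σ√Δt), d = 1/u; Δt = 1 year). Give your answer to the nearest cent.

CRR parameters: u = e^(σ√Δt) = e^(0.25·√1) = 1.2840, d = 1/u = 0.7788
Per-period rate: rΔt = 0.1·1 = 0.1, so R = e^0.1 = 1.1052
Risk-neutral probability p = (e^0.1 − 0.7788)/(1.2840 − 0.7788) = 0.3264/0.5052 = 0.6460
Terminal stock prices: S_uu = 239.1, S_ud = 145, S_dd = 87.95
Terminal payoffs (S − K): max(108.1, 0) = 108.1, max(14, 0) = 14, max(-43.05, 0) = 0
Node u (S = 186.2): V_u = e^(−0.1)·[0.6460·108.0646 + 0.3540·14.0000] = 67.6500
Node d (S = 112.9): V_d = e^(−0.1)·[0.6460·14.0000 + 0.3540·0.0000] = 8.1832
Node 0 (S = 145): V_0 = e^(−0.1)·[0.6460·67.6500 + 0.3540·8.1832] = 42.1638

42.16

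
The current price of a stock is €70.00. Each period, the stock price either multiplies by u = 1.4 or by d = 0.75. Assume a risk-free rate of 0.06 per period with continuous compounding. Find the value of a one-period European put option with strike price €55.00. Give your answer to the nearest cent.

Risk-neutral probability p = (e^0.06 − 0.75)/(1.4 − 0.75) = 0.3118/0.6500 = 0.4797
Terminal stock prices: S_u = 98, S_d = 52.5
Terminal payoffs (K − S): max(-43, 0) = 0, max(2.5, 0) = 2.5
Node 0 (S = 70): V_0 = e^(−0.06)·[0.4797·0.0000 + 0.5203·2.5000] = 1.2249

€1.22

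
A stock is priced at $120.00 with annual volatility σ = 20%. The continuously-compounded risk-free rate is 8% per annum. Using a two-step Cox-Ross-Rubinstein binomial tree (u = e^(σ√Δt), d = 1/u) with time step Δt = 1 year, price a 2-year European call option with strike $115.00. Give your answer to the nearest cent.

$25.47

CRR parameters: u = e^(σ√Δt) = e^(0.2·√1) = 1.2214, d = 1/u = 0.8187
Per-period rate: rΔt = 0.08·1 = 0.08, so R = e^0.08 = 1.0833
Risk-neutral probability p = (e^0.08 − 0.8187)/(1.2214 − 0.8187) = 0.2646/0.4027 = 0.6570
Terminal stock prices: S_uu = 179, S_ud = 120, S_dd = 80.44
Terminal payoffs (S − K): max(64.02, 0) = 64.02, max(5, 0) = 5, max(-34.56, 0) = 0
Node u (S = 146.6): V_u = e^(−0.08)·[0.6570·64.0190 + 0.3430·5.0000] = 40.4100
Node d (S = 98.25): V_d = e^(−0.08)·[0.6570·5.0000 + 0.3430·0.0000] = 3.0324
Node 0 (S = 120): V_0 = e^(−0.08)·[0.6570·40.4100 + 0.3430·3.0324] = 25.4684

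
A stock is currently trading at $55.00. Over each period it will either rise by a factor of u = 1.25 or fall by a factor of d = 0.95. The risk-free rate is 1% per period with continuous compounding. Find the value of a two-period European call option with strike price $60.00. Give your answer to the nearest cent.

Risk-neutral probability p = (e^0.01 − 0.95)/(1.25 − 0.95) = 0.0601/0.3000 = 0.2002
Terminal stock prices: S_uu = 85.94, S_ud = 65.31, S_dd = 49.64
Terminal payoffs (S − K): max(25.94, 0) = 25.94, max(5.312, 0) = 5.312, max(-10.36, 0) = 0
Node u (S = 68.75): V_u = e^(−0.01)·[0.2002·25.9375 + 0.7998·5.3125] = 9.3470
Node d (S = 52.25): V_d = e^(−0.01)·[0.2002·5.3125 + 0.7998·0.0000] = 1.0528
Node 0 (S = 55): V_0 = e^(−0.01)·[0.2002·9.3470 + 0.7998·1.0528] = 2.6860

$2.69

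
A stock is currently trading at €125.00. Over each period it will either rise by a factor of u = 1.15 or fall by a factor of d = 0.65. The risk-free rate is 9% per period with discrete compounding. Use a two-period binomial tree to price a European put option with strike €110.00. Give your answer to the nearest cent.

Risk-neutral probability p = (1 + 0.09 − 0.65)/(1.15 − 0.65) = 0.4400/0.5000 = 0.8800
Terminal stock prices: S_uu = 165.3, S_ud = 93.44, S_dd = 52.81
Terminal payoffs (K − S): max(-55.31, 0) = 0, max(16.56, 0) = 16.56, max(57.19, 0) = 57.19
Node u (S = 143.8): V_u = 1/1.09·[0.8800·0.0000 + 0.1200·16.5625] = 1.8234
Node d (S = 81.25): V_d = 1/1.09·[0.8800·16.5625 + 0.1200·57.1875] = 19.6674
Node 0 (S = 125): V_0 = 1/1.09·[0.8800·1.8234 + 0.1200·19.6674] = 3.6373

€3.64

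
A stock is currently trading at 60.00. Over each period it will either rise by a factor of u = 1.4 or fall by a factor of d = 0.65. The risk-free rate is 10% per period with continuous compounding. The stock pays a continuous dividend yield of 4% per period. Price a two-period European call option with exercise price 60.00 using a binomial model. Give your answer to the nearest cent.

Per-period risk-free factor R = e^0.1 = 1.1052; dividend-adjusted growth = e^(0.1−0.04) = 1.0618.
Risk-neutral probability p = (1.0618 − 0.65)/(1.4 − 0.65) = 0.4118/0.7500 = 0.5491
Terminal stock prices: S_uu = 117.6, S_ud = 54.6, S_dd = 25.35
Terminal payoffs (S − K): max(57.6, 0) = 57.6, max(-5.4, 0) = 0, max(-34.65, 0) = 0
Node u (S = 84): V_u = e^(−0.1)·[0.5491·57.6000 + 0.4509·0.0000] = 28.6191
Node d (S = 39): V_d = e^(−0.1)·[0.5491·0.0000 + 0.4509·0.0000] = 0.0000
Node 0 (S = 60): V_0 = e^(−0.1)·[0.5491·28.6191 + 0.4509·0.0000] = 14.2197

14.22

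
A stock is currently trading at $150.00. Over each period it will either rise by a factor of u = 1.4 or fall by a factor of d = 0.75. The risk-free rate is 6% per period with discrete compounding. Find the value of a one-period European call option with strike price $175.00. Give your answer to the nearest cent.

Risk-neutral probability p = (1 + 0.06 − 0.75)/(1.4 − 0.75) = 0.3100/0.6500 = 0.4769
Terminal stock prices: S_u = 210, S_d = 112.5
Terminal payoffs (S − K): max(35, 0) = 35, max(-62.5, 0) = 0
Node 0 (S = 150): V_0 = 1/1.06·[0.4769·35.0000 + 0.5231·0.0000] = 15.7475

$15.75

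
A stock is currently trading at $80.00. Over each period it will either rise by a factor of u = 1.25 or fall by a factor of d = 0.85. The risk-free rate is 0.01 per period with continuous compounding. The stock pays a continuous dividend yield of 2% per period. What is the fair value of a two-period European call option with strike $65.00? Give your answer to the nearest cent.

Per-period risk-free factor R = e^0.01 = 1.0101; dividend-adjusted growth = e^(0.01−0.02) = 0.9900.
Risk-neutral probability p = (0.9900 − 0.85)/(1.25 − 0.85) = 0.1400/0.4000 = 0.3501
Terminal stock prices: S_uu = 125, S_ud = 85, S_dd = 57.8
Terminal payoffs (S − K): max(60, 0) = 60, max(20, 0) = 20, max(-7.2, 0) = 0
Node u (S = 100): V_u = e^(−0.01)·[0.3501·60.0000 + 0.6499·20.0000] = 33.6666
Node d (S = 68): V_d = e^(−0.01)·[0.3501·20.0000 + 0.6499·0.0000] = 6.9328
Node 0 (S = 80): V_0 = e^(−0.01)·[0.3501·33.6666 + 0.6499·6.9328] = 16.1309

$16.13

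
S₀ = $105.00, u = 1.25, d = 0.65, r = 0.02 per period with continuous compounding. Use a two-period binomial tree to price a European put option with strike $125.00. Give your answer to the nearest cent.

$29.39

Risk-neutral probability p = (e^0.02 − 0.65)/(1.25 − 0.65) = 0.3702/0.6000 = 0.6170
Terminal stock prices: S_uu = 164.1, S_ud = 85.31, S_dd = 44.36
Terminal payoffs (K − S): max(-39.06, 0) = 0, max(39.69, 0) = 39.69, max(80.64, 0) = 80.64
Node u (S = 131.2): V_u = e^(−0.02)·[0.6170·0.0000 + 0.3830·39.6875] = 14.8992
Node d (S = 68.25): V_d = e^(−0.02)·[0.6170·39.6875 + 0.3830·80.6375] = 54.2748
Node 0 (S = 105): V_0 = e^(−0.02)·[0.6170·14.8992 + 0.3830·54.2748] = 29.3864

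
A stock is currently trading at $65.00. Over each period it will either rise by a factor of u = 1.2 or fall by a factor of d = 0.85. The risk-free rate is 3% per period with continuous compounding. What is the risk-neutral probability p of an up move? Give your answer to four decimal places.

Risk-neutral probability p = (e^0.03 − 0.85)/(1.2 − 0.85) = 0.1805/0.3500 = 0.5156

p = 0.5156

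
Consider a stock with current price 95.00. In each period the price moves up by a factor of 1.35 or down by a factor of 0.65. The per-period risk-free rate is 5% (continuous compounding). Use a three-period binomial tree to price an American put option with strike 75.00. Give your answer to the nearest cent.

9.49

Risk-neutral probability p = (e^0.05 − 0.65)/(1.35 − 0.65) = 0.4013/0.7000 = 0.5732
Terminal stock prices: S_uuu = 233.7, S_uud = 112.5, S_udd = 54.19, S_ddd = 26.09
Terminal payoffs (K − S): max(-158.7, 0) = 0, max(-37.54, 0) = 0, max(20.81, 0) = 20.81, max(48.91, 0) = 48.91
Node uu (S = 173.1): continuation = e^(−0.05)·[0.5732·0.0000 + 0.4268·0.0000] = 0.0000; exercise value = 0.0000 ≤ continuation, so V_uu = 0.0000
Node ud (S = 83.36): continuation = e^(−0.05)·[0.5732·0.0000 + 0.4268·20.8144] = 8.4494; exercise value = 0.0000 ≤ continuation, so V_ud = 8.4494
Node dd (S = 40.14): continuation = e^(−0.05)·[0.5732·20.8144 + 0.4268·48.9106] = 31.2047; exercise value = 34.8625 > continuation, so V_dd = 34.8625 (exercise)
Node u (S = 128.2): continuation = e^(−0.05)·[0.5732·0.0000 + 0.4268·8.4494] = 3.4300; exercise value = 0.0000 ≤ continuation, so V_u = 3.4300
Node d (S = 61.75): continuation = e^(−0.05)·[0.5732·8.4494 + 0.4268·34.8625] = 18.7595; exercise value = 13.2500 ≤ continuation, so V_d = 18.7595
Node 0 (S = 95): continuation = e^(−0.05)·[0.5732·3.4300 + 0.4268·18.7595] = 9.4856; exercise value = 0.0000 ≤ continuation, so V_0 = 9.4856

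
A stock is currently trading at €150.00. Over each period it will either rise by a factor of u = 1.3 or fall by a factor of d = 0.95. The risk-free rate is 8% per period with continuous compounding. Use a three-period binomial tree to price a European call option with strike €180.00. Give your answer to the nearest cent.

€19.39

Risk-neutral probability p = (e^0.08 − 0.95)/(1.3 − 0.95) = 0.1333/0.3500 = 0.3808
Terminal stock prices: S_uuu = 329.6, S_uud = 240.8, S_udd = 176, S_ddd = 128.6
Terminal payoffs (S − K): max(149.6, 0) = 149.6, max(60.83, 0) = 60.83, max(-4.013, 0) = 0, max(-51.39, 0) = 0
Node uu (S = 253.5): V_uu = e^(−0.08)·[0.3808·149.5500 + 0.6192·60.8250] = 87.3391
Node ud (S = 185.2): V_ud = e^(−0.08)·[0.3808·60.8250 + 0.6192·0.0000] = 21.3825
Node dd (S = 135.4): V_dd = e^(−0.08)·[0.3808·0.0000 + 0.6192·0.0000] = 0.0000
Node u (S = 195): V_u = e^(−0.08)·[0.3808·87.3391 + 0.6192·21.3825] = 42.9250
Node d (S = 142.5): V_d = e^(−0.08)·[0.3808·21.3825 + 0.6192·0.0000] = 7.5168
Node 0 (S = 150): V_0 = e^(−0.08)·[0.3808·42.9250 + 0.6192·7.5168] = 19.3863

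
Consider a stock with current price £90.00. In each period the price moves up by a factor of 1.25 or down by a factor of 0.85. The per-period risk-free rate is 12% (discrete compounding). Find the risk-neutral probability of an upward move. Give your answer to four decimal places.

Risk-neutral probability p = (1 + 0.12 − 0.85)/(1.25 − 0.85) = 0.2700/0.4000 = 0.6750

p = 0.6750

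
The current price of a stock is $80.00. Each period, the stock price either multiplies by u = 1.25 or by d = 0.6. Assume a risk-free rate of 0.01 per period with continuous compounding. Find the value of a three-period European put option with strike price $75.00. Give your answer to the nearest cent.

$12.58

Risk-neutral probability p = (e^0.01 − 0.6)/(1.25 − 0.6) = 0.4101/0.6500 = 0.6308
Terminal stock prices: S_uuu = 156.2, S_uud = 75, S_udd = 36, S_ddd = 17.28
Terminal payoffs (K − S): max(-81.25, 0) = 0, max(0, 0) = 0, max(39, 0) = 39, max(57.72, 0) = 57.72
Node uu (S = 125): V_uu = e^(−0.01)·[0.6308·0.0000 + 0.3692·0.0000] = 0.0000
Node ud (S = 60): V_ud = e^(−0.01)·[0.6308·0.0000 + 0.3692·39.0000] = 14.2537
Node dd (S = 28.8): V_dd = e^(−0.01)·[0.6308·39.0000 + 0.3692·57.7200] = 45.4537
Node u (S = 100): V_u = e^(−0.01)·[0.6308·0.0000 + 0.3692·14.2537] = 5.2095
Node d (S = 48): V_d = e^(−0.01)·[0.6308·14.2537 + 0.3692·45.4537] = 25.5149
Node 0 (S = 80): V_0 = e^(−0.01)·[0.6308·5.2095 + 0.3692·25.5149] = 12.5789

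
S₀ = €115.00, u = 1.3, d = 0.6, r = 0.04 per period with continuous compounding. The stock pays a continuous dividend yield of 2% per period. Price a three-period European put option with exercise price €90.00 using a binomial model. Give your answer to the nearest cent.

€12.92

Per-period risk-free factor R = e^0.04 = 1.0408; dividend-adjusted growth = e^(0.04−0.02) = 1.0202.
Risk-neutral probability p = (1.0202 − 0.6)/(1.3 − 0.6) = 0.4202/0.7000 = 0.6003
Terminal stock prices: S_uuu = 252.7, S_uud = 116.6, S_udd = 53.82, S_ddd = 24.84
Terminal payoffs (K − S): max(-162.7, 0) = 0, max(-26.61, 0) = 0, max(36.18, 0) = 36.18, max(65.16, 0) = 65.16
Node uu (S = 194.4): V_uu = e^(−0.04)·[0.6003·0.0000 + 0.3997·0.0000] = 0.0000
Node ud (S = 89.7): V_ud = e^(−0.04)·[0.6003·0.0000 + 0.3997·36.1800] = 13.8945
Node dd (S = 41.4): V_dd = e^(−0.04)·[0.6003·36.1800 + 0.3997·65.1600] = 45.8908
Node u (S = 149.5): V_u = e^(−0.04)·[0.6003·0.0000 + 0.3997·13.8945] = 5.3361
Node d (S = 69): V_d = e^(−0.04)·[0.6003·13.8945 + 0.3997·45.8908] = 25.6376
Node 0 (S = 115): V_0 = e^(−0.04)·[0.6003·5.3361 + 0.3997·25.6376] = 12.9234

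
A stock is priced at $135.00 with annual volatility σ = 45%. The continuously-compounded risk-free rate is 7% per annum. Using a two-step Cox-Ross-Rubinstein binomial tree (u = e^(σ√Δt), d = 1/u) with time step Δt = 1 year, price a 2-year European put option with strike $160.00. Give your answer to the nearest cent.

CRR parameters: u = e^(σ√Δt) = e^(0.45·√1) = 1.5683, d = 1/u = 0.6376
Per-period rate: rΔt = 0.07·1 = 0.07, so R = e^0.07 = 1.0725
Risk-neutral probability p = (e^0.07 − 0.6376)/(1.5683 − 0.6376) = 0.4349/0.9307 = 0.4673
Terminal stock prices: S_uu = 332, S_ud = 135, S_dd = 54.89
Terminal payoffs (K − S): max(-172, 0) = 0, max(25, 0) = 25, max(105.1, 0) = 105.1
Node u (S = 211.7): V_u = e^(−0.07)·[0.4673·0.0000 + 0.5327·25.0000] = 12.4179
Node d (S = 86.08): V_d = e^(−0.07)·[0.4673·25.0000 + 0.5327·105.1131] = 63.1032
Node 0 (S = 135): V_0 = e^(−0.07)·[0.4673·12.4179 + 0.5327·63.1032] = 36.7545

$36.75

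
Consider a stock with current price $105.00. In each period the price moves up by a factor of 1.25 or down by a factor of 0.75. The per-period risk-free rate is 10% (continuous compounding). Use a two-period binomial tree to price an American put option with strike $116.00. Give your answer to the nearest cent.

$12.72

Risk-neutral probability p = (e^0.1 − 0.75)/(1.25 − 0.75) = 0.3552/0.5000 = 0.7103
Terminal stock prices: S_uu = 164.1, S_ud = 98.44, S_dd = 59.06
Terminal payoffs (K − S): max(-48.06, 0) = 0, max(17.56, 0) = 17.56, max(56.94, 0) = 56.94
Node u (S = 131.2): continuation = e^(−0.1)·[0.7103·0.0000 + 0.2897·17.5625] = 4.6030; exercise value = 0.0000 ≤ continuation, so V_u = 4.6030
Node d (S = 78.75): continuation = e^(−0.1)·[0.7103·17.5625 + 0.2897·56.9375] = 26.2111; exercise value = 37.2500 > continuation, so V_d = 37.2500 (exercise)
Node 0 (S = 105): continuation = e^(−0.1)·[0.7103·4.6030 + 0.2897·37.2500] = 12.7215; exercise value = 11.0000 ≤ continuation, so V_0 = 12.7215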